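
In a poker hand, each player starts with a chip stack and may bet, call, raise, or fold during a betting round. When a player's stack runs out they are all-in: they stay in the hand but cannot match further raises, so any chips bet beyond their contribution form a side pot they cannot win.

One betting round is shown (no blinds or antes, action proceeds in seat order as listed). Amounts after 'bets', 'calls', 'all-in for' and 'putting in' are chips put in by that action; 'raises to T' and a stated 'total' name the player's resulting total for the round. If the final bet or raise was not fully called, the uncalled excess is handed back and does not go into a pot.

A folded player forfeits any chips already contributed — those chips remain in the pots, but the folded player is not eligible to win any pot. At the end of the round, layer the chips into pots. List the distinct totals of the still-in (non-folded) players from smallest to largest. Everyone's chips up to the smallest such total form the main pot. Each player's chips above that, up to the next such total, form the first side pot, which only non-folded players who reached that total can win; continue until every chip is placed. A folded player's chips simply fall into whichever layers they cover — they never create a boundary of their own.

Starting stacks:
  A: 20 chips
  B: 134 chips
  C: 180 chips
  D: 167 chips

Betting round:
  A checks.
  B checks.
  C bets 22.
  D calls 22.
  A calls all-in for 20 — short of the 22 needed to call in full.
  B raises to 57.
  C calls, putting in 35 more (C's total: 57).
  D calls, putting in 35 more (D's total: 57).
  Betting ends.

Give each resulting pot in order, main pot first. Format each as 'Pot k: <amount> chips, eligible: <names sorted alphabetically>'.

Pot 1: 80 chips, eligible: A, B, C, D
Pot 2: 111 chips, eligible: B, C, D

Derivation:
Contributions: A=20, B=57, C=57, D=57
Pot levels (distinct totals of non-folded players): 20, 57
Layer 1-20: 20 each from A, B, C, D = 20*4 = 80 chips; eligible A, B, C, D
Layer 21-57: 37 each from B, C, D = 37*3 = 111 chips; eligible B, C, D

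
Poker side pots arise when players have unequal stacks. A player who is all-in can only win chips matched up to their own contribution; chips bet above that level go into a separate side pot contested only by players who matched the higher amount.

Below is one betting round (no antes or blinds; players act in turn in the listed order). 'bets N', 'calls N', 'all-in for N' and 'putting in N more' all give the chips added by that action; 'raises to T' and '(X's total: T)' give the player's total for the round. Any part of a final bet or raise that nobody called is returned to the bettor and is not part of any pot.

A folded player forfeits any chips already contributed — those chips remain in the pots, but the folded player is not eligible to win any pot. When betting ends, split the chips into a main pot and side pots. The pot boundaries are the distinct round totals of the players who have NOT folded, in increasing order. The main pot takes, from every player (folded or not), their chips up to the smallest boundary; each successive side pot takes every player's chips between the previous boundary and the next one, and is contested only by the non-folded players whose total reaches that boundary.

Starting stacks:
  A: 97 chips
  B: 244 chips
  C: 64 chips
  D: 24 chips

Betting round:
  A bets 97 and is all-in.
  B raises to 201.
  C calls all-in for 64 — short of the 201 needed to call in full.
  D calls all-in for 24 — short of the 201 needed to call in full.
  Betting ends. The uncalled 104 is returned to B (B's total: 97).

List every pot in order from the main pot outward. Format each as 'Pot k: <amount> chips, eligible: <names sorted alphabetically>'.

Contributions (after 104 returned to B): A=97, B=97, C=64, D=24
Pot levels (distinct totals of non-folded players): 24, 64, 97
Layer 1-24: 24 each from A, B, C, D = 24*4 = 96 chips; eligible A, B, C, D
Layer 25-64: 40 each from A, B, C = 40*3 = 120 chips; eligible A, B, C
Layer 65-97: 33 each from A, B = 33*2 = 66 chips; eligible A, B

Pot 1: 96 chips, eligible: A, B, C, D
Pot 2: 120 chips, eligible: A, B, C
Pot 3: 66 chips, eligible: A, B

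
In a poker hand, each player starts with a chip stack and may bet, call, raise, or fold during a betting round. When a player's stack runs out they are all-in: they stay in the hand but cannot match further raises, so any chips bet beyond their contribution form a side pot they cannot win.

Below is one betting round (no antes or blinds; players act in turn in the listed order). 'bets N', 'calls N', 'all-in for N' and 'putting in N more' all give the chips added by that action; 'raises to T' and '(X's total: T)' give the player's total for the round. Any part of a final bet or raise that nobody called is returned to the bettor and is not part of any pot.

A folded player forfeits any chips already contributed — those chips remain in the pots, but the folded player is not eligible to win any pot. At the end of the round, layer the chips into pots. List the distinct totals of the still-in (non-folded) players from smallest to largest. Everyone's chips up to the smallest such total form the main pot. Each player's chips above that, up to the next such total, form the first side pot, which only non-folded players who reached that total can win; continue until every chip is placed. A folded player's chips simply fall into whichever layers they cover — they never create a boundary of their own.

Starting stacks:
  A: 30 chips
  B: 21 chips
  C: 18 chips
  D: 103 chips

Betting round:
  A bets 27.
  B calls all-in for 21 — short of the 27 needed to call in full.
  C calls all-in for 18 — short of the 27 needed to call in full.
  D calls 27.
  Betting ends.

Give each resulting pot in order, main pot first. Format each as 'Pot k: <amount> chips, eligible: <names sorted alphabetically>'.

Pot 1: 72 chips, eligible: A, B, C, D
Pot 2: 9 chips, eligible: A, B, D
Pot 3: 12 chips, eligible: A, D

Derivation:
Contributions: A=27, B=21, C=18, D=27
Pot levels (distinct totals of non-folded players): 18, 21, 27
Layer 1-18: 18 each from A, B, C, D = 18*4 = 72 chips; eligible A, B, C, D
Layer 19-21: 3 each from A, B, D = 3*3 = 9 chips; eligible A, B, D
Layer 22-27: 6 each from A, D = 6*2 = 12 chips; eligible A, D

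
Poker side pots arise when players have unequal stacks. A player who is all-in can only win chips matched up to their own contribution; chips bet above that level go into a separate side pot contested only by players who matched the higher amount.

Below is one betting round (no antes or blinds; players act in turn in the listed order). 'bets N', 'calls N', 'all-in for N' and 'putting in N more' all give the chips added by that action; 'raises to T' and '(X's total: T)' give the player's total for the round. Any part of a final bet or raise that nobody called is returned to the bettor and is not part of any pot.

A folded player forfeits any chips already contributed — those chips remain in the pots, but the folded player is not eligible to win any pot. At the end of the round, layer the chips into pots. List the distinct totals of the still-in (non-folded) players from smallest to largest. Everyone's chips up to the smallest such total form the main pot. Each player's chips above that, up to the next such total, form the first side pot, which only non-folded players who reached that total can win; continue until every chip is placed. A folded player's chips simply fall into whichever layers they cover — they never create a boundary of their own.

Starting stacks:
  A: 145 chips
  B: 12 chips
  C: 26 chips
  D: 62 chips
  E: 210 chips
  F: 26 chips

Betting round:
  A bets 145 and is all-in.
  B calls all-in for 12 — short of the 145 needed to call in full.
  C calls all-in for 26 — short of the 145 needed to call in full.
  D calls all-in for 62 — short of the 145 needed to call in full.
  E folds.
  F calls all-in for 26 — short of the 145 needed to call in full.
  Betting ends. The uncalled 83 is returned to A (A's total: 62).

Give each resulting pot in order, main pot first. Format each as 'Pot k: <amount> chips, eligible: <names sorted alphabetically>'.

Pot 1: 60 chips, eligible: A, B, C, D, F
Pot 2: 56 chips, eligible: A, C, D, F
Pot 3: 72 chips, eligible: A, D

Derivation:
Contributions (after 83 returned to A): A=62, B=12, C=26, D=62, F=26
Folded: E
Pot levels (distinct totals of non-folded players): 12, 26, 62
Layer 1-12: 12 each from A, B, C, D, F = 12*5 = 60 chips; eligible A, B, C, D, F
Layer 13-26: 14 each from A, C, D, F = 14*4 = 56 chips; eligible A, C, D, F
Layer 27-62: 36 each from A, D = 36*2 = 72 chips; eligible A, D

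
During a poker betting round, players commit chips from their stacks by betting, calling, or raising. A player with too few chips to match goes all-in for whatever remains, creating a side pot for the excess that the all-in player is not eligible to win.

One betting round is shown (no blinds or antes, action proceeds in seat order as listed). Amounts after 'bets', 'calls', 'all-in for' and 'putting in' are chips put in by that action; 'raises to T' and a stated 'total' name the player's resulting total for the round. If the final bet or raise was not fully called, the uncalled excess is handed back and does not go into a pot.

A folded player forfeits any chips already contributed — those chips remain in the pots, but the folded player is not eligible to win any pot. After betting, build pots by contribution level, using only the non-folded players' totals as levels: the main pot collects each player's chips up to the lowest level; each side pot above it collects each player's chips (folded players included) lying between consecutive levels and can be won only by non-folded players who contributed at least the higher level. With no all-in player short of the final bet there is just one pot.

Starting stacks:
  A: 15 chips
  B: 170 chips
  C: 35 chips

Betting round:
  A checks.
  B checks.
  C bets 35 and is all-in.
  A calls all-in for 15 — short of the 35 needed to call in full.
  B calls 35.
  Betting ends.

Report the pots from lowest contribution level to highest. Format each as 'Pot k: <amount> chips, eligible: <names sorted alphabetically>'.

Pot 1: 45 chips, eligible: A, B, C
Pot 2: 40 chips, eligible: B, C

Derivation:
Contributions: A=15, B=35, C=35
Pot levels (distinct totals of non-folded players): 15, 35
Layer 1-15: 15 each from A, B, C = 15*3 = 45 chips; eligible A, B, C
Layer 16-35: 20 each from B, C = 20*2 = 40 chips; eligible B, C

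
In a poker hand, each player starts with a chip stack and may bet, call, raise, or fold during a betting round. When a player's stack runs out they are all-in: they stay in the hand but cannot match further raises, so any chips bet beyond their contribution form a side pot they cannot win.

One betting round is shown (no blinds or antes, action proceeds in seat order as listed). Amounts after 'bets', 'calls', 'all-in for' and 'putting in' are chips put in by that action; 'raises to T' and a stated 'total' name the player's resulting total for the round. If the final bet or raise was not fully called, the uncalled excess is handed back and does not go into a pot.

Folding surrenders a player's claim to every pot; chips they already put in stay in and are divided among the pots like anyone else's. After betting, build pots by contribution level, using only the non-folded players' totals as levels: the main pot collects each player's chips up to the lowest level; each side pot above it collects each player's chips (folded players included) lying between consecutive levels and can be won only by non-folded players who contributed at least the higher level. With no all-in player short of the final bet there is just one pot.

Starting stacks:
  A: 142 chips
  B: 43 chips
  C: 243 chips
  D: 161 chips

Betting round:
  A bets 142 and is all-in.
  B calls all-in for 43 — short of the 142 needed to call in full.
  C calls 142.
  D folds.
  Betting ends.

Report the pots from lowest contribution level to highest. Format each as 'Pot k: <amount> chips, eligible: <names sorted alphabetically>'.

Pot 1: 129 chips, eligible: A, B, C
Pot 2: 198 chips, eligible: A, C

Derivation:
Contributions: A=142, B=43, C=142
Folded: D
Pot levels (distinct totals of non-folded players): 43, 142
Layer 1-43: 43 each from A, B, C = 43*3 = 129 chips; eligible A, B, C
Layer 44-142: 99 each from A, C = 99*2 = 198 chips; eligible A, C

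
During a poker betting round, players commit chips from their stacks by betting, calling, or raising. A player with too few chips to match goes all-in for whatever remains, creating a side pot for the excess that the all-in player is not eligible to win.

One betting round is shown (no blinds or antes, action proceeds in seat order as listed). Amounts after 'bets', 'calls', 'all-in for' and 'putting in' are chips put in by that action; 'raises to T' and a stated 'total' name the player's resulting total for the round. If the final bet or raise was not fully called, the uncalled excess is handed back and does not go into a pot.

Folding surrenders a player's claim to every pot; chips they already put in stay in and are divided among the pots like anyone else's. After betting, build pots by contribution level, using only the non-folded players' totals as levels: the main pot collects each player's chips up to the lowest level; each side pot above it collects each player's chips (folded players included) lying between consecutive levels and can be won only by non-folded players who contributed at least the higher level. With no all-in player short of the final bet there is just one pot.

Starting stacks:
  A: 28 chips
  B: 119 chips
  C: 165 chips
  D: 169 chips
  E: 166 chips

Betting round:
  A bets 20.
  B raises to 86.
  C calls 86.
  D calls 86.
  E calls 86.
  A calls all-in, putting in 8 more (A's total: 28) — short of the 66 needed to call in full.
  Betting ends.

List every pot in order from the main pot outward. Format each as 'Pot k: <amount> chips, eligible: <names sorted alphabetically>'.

Contributions: A=28, B=86, C=86, D=86, E=86
Pot levels (distinct totals of non-folded players): 28, 86
Layer 1-28: 28 each from A, B, C, D, E = 28*5 = 140 chips; eligible A, B, C, D, E
Layer 29-86: 58 each from B, C, D, E = 58*4 = 232 chips; eligible B, C, D, E

Pot 1: 140 chips, eligible: A, B, C, D, E
Pot 2: 232 chips, eligible: B, C, D, E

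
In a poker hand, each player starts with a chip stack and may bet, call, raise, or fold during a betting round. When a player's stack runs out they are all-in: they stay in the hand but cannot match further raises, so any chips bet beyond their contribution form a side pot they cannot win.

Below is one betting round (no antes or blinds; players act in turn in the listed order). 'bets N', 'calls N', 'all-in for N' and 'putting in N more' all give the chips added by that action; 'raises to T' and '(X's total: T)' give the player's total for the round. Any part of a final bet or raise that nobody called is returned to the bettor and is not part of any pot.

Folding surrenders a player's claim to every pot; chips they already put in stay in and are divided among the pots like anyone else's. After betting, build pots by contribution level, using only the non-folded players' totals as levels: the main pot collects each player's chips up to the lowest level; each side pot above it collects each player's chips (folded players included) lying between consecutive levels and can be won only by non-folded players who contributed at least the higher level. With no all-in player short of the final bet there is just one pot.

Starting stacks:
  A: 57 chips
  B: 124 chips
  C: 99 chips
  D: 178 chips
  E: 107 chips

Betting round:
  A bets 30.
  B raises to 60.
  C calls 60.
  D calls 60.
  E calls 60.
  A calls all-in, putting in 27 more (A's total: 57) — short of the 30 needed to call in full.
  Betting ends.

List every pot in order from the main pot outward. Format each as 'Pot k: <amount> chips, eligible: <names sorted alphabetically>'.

Contributions: A=57, B=60, C=60, D=60, E=60
Pot levels (distinct totals of non-folded players): 57, 60
Layer 1-57: 57 each from A, B, C, D, E = 57*5 = 285 chips; eligible A, B, C, D, E
Layer 58-60: 3 each from B, C, D, E = 3*4 = 12 chips; eligible B, C, D, E

Pot 1: 285 chips, eligible: A, B, C, D, E
Pot 2: 12 chips, eligible: B, C, D, E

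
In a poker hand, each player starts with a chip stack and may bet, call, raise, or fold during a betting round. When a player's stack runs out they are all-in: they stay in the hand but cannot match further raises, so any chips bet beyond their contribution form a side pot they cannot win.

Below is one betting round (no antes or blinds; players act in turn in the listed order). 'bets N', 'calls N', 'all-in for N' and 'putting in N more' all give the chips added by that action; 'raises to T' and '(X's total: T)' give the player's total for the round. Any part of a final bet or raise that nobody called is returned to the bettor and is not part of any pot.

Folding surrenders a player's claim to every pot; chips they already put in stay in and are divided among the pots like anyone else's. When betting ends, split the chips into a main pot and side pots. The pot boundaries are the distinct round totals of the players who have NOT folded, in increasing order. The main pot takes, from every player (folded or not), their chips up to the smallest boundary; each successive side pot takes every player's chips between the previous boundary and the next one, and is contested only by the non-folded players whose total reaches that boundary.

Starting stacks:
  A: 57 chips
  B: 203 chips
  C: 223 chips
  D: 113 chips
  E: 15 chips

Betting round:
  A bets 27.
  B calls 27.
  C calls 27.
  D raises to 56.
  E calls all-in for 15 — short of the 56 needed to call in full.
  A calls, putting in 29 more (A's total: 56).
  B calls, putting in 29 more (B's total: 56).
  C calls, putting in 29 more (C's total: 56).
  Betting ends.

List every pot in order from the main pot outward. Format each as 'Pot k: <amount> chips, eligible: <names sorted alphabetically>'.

Contributions: A=56, B=56, C=56, D=56, E=15
Pot levels (distinct totals of non-folded players): 15, 56
Layer 1-15: 15 each from A, B, C, D, E = 15*5 = 75 chips; eligible A, B, C, D, E
Layer 16-56: 41 each from A, B, C, D = 41*4 = 164 chips; eligible A, B, C, D

Pot 1: 75 chips, eligible: A, B, C, D, E
Pot 2: 164 chips, eligible: A, B, C, D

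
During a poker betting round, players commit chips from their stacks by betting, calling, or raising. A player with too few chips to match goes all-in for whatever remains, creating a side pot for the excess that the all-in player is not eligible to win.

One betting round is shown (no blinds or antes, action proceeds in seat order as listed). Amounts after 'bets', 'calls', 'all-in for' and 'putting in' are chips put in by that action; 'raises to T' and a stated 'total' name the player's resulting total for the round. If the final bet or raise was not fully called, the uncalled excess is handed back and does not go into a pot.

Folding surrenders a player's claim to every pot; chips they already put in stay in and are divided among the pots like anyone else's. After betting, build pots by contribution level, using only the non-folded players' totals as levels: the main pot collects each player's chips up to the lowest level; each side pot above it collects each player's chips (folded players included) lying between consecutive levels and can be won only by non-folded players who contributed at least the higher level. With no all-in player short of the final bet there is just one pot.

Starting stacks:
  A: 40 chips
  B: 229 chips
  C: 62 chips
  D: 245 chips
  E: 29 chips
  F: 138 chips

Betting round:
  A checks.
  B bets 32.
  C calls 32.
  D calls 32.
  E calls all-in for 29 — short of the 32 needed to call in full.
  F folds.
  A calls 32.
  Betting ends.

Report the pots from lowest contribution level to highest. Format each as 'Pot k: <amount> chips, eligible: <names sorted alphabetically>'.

Contributions: A=32, B=32, C=32, D=32, E=29
Folded: F
Pot levels (distinct totals of non-folded players): 29, 32
Layer 1-29: 29 each from A, B, C, D, E = 29*5 = 145 chips; eligible A, B, C, D, E
Layer 30-32: 3 each from A, B, C, D = 3*4 = 12 chips; eligible A, B, C, D

Pot 1: 145 chips, eligible: A, B, C, D, E
Pot 2: 12 chips, eligible: A, B, C, D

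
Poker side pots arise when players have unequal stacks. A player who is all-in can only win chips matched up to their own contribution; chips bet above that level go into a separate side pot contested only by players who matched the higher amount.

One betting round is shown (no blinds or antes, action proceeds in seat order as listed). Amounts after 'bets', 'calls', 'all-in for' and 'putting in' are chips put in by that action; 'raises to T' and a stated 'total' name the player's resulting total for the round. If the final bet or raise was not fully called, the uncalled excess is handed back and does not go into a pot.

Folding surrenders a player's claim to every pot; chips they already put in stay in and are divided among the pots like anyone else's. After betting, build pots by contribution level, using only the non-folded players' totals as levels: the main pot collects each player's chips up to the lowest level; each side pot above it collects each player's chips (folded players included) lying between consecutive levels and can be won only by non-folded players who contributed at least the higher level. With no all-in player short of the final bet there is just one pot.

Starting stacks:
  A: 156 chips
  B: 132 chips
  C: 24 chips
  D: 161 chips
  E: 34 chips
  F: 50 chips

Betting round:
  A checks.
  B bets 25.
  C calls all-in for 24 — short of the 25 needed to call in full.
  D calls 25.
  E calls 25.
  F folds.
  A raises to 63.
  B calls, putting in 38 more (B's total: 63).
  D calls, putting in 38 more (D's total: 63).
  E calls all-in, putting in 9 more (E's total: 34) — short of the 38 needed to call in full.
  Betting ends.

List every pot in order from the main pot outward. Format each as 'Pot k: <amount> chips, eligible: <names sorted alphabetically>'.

Contributions: A=63, B=63, C=24, D=63, E=34
Folded: F
Pot levels (distinct totals of non-folded players): 24, 34, 63
Layer 1-24: 24 each from A, B, C, D, E = 24*5 = 120 chips; eligible A, B, C, D, E
Layer 25-34: 10 each from A, B, D, E = 10*4 = 40 chips; eligible A, B, D, E
Layer 35-63: 29 each from A, B, D = 29*3 = 87 chips; eligible A, B, D

Pot 1: 120 chips, eligible: A, B, C, D, E
Pot 2: 40 chips, eligible: A, B, D, E
Pot 3: 87 chips, eligible: A, B, D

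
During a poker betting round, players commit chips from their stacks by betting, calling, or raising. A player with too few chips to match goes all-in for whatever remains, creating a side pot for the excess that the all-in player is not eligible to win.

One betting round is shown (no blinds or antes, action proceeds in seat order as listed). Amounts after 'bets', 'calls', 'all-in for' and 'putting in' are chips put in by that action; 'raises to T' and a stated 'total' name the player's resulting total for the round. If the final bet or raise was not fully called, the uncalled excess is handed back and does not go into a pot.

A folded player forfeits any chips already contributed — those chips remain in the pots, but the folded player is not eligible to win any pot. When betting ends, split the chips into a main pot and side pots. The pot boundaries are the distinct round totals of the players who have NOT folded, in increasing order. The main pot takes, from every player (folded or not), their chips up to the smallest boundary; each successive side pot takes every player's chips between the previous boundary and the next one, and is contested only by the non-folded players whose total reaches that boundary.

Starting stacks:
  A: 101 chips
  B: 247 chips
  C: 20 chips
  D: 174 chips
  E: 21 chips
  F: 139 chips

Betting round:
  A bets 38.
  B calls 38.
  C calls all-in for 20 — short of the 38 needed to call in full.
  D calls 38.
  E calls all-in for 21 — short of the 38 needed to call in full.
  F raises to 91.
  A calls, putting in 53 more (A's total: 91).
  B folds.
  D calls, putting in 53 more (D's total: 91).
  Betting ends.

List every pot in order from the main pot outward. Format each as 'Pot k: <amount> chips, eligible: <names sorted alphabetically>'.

Pot 1: 120 chips, eligible: A, C, D, E, F
Pot 2: 5 chips, eligible: A, D, E, F
Pot 3: 227 chips, eligible: A, D, F

Derivation:
Contributions: A=91, B=38, C=20, D=91, E=21, F=91
Folded: B
Pot levels (distinct totals of non-folded players): 20, 21, 91
Layer 1-20: 20 each from A, B, C, D, E, F = 20*6 = 120 chips; eligible A, C, D, E, F
Layer 21-21: 1 each from A, B, D, E, F = 1*5 = 5 chips; eligible A, D, E, F
Layer 22-91: A 70 + B 17 + D 70 + F 70 = 227 chips; eligible A, D, F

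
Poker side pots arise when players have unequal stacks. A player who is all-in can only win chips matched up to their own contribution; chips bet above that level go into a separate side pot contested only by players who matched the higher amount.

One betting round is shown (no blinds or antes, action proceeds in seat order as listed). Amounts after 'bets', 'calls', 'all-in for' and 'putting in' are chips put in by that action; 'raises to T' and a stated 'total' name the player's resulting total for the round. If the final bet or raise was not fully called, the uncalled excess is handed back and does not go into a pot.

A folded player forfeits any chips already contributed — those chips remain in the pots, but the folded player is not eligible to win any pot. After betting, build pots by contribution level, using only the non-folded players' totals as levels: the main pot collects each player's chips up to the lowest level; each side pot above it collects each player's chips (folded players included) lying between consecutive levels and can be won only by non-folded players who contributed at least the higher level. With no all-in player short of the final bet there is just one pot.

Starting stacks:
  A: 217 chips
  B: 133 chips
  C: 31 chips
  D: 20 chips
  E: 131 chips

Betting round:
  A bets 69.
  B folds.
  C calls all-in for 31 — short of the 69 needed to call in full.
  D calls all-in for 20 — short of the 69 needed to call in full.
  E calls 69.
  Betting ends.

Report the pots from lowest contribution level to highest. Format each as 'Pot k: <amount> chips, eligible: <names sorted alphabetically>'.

Pot 1: 80 chips, eligible: A, C, D, E
Pot 2: 33 chips, eligible: A, C, E
Pot 3: 76 chips, eligible: A, E

Derivation:
Contributions: A=69, C=31, D=20, E=69
Folded: B
Pot levels (distinct totals of non-folded players): 20, 31, 69
Layer 1-20: 20 each from A, C, D, E = 20*4 = 80 chips; eligible A, C, D, E
Layer 21-31: 11 each from A, C, E = 11*3 = 33 chips; eligible A, C, E
Layer 32-69: 38 each from A, E = 38*2 = 76 chips; eligible A, E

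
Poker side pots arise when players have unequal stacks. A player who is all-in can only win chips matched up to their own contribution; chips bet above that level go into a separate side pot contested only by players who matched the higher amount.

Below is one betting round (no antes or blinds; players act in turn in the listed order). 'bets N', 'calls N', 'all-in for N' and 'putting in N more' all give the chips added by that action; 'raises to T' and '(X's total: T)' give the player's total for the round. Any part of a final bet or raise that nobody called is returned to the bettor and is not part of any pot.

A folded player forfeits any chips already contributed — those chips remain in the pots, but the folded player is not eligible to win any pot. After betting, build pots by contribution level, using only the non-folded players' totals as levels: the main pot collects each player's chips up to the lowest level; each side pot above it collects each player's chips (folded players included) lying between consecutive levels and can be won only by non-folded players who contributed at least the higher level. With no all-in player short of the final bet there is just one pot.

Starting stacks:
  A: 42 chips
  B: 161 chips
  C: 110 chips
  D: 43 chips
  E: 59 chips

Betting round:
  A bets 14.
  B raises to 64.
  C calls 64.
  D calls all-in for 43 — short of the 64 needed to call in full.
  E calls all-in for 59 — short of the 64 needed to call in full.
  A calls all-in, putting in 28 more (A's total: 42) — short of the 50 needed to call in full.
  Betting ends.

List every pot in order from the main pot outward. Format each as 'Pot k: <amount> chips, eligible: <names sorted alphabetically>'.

Pot 1: 210 chips, eligible: A, B, C, D, E
Pot 2: 4 chips, eligible: B, C, D, E
Pot 3: 48 chips, eligible: B, C, E
Pot 4: 10 chips, eligible: B, C

Derivation:
Contributions: A=42, B=64, C=64, D=43, E=59
Pot levels (distinct totals of non-folded players): 42, 43, 59, 64
Layer 1-42: 42 each from A, B, C, D, E = 42*5 = 210 chips; eligible A, B, C, D, E
Layer 43-43: 1 each from B, C, D, E = 1*4 = 4 chips; eligible B, C, D, E
Layer 44-59: 16 each from B, C, E = 16*3 = 48 chips; eligible B, C, E
Layer 60-64: 5 each from B, C = 5*2 = 10 chips; eligible B, C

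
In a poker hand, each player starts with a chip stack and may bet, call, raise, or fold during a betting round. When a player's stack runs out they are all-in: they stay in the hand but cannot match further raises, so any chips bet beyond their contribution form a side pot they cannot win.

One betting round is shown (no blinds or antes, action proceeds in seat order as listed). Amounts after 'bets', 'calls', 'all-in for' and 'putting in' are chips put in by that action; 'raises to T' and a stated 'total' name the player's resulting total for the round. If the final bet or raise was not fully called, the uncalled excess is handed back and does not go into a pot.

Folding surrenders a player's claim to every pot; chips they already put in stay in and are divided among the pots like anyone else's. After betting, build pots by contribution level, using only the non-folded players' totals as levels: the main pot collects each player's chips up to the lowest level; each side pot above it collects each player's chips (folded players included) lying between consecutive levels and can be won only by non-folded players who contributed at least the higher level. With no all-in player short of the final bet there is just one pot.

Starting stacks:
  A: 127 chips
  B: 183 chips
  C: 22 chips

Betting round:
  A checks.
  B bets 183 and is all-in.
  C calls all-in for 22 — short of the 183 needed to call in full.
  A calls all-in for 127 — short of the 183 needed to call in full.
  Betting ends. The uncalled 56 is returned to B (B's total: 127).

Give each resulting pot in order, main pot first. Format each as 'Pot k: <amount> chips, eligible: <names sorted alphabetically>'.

Pot 1: 66 chips, eligible: A, B, C
Pot 2: 210 chips, eligible: A, B

Derivation:
Contributions (after 56 returned to B): A=127, B=127, C=22
Pot levels (distinct totals of non-folded players): 22, 127
Layer 1-22: 22 each from A, B, C = 22*3 = 66 chips; eligible A, B, C
Layer 23-127: 105 each from A, B = 105*2 = 210 chips; eligible A, B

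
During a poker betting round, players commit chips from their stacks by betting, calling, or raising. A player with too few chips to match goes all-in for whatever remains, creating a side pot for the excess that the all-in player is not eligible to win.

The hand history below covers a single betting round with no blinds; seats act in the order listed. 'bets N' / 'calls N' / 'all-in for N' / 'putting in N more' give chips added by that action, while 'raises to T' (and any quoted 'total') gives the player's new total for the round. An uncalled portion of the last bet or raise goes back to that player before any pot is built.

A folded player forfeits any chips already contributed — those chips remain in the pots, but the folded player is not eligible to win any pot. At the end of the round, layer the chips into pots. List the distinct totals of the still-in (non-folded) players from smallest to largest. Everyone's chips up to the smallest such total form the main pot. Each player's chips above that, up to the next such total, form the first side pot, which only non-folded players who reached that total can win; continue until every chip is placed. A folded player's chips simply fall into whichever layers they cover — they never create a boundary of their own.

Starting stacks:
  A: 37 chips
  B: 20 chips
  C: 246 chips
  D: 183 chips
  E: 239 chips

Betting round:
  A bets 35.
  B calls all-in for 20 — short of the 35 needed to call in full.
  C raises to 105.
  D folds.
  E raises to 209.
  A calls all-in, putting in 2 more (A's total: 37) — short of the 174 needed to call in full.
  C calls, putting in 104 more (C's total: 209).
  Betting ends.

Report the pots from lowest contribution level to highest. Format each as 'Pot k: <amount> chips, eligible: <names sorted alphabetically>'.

Pot 1: 80 chips, eligible: A, B, C, E
Pot 2: 51 chips, eligible: A, C, E
Pot 3: 344 chips, eligible: C, E

Derivation:
Contributions: A=37, B=20, C=209, E=209
Folded: D
Pot levels (distinct totals of non-folded players): 20, 37, 209
Layer 1-20: 20 each from A, B, C, E = 20*4 = 80 chips; eligible A, B, C, E
Layer 21-37: 17 each from A, C, E = 17*3 = 51 chips; eligible A, C, E
Layer 38-209: 172 each from C, E = 172*2 = 344 chips; eligible C, E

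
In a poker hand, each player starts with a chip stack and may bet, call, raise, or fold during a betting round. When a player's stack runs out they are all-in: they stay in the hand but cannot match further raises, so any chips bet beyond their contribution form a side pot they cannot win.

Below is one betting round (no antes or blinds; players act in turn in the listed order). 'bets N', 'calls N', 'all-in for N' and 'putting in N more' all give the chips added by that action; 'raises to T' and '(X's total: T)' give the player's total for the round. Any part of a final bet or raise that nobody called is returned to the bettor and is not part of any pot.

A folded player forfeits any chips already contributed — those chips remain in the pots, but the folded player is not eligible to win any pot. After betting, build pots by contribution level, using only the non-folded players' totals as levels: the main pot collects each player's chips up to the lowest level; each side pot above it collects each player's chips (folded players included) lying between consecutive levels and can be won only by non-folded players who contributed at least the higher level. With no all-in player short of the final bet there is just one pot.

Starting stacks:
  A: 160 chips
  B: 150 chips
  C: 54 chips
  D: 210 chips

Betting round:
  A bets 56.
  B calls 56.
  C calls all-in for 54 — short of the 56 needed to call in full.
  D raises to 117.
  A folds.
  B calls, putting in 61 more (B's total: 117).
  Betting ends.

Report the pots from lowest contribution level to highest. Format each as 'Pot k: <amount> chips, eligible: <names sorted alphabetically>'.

Pot 1: 216 chips, eligible: B, C, D
Pot 2: 128 chips, eligible: B, D

Derivation:
Contributions: A=56, B=117, C=54, D=117
Folded: A
Pot levels (distinct totals of non-folded players): 54, 117
Layer 1-54: 54 each from A, B, C, D = 54*4 = 216 chips; eligible B, C, D
Layer 55-117: A 2 + B 63 + D 63 = 128 chips; eligible B, D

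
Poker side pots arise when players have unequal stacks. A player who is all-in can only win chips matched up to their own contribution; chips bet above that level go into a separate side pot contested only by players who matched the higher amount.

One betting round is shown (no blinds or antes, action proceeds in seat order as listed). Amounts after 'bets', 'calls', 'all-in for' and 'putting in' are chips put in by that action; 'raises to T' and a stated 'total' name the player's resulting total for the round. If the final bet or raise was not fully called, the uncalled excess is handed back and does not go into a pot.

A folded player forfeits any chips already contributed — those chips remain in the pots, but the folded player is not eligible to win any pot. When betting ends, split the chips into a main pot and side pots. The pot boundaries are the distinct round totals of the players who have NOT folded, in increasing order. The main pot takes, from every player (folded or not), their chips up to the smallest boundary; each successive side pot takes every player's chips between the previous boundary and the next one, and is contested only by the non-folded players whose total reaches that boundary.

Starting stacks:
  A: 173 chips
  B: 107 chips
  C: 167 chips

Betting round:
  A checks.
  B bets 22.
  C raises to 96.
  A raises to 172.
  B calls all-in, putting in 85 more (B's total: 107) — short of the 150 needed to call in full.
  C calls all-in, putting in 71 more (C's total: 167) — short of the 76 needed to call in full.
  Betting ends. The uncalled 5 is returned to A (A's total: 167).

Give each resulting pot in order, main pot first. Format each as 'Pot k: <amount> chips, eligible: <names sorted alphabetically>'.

Pot 1: 321 chips, eligible: A, B, C
Pot 2: 120 chips, eligible: A, C

Derivation:
Contributions (after 5 returned to A): A=167, B=107, C=167
Pot levels (distinct totals of non-folded players): 107, 167
Layer 1-107: 107 each from A, B, C = 107*3 = 321 chips; eligible A, B, C
Layer 108-167: 60 each from A, C = 60*2 = 120 chips; eligible A, C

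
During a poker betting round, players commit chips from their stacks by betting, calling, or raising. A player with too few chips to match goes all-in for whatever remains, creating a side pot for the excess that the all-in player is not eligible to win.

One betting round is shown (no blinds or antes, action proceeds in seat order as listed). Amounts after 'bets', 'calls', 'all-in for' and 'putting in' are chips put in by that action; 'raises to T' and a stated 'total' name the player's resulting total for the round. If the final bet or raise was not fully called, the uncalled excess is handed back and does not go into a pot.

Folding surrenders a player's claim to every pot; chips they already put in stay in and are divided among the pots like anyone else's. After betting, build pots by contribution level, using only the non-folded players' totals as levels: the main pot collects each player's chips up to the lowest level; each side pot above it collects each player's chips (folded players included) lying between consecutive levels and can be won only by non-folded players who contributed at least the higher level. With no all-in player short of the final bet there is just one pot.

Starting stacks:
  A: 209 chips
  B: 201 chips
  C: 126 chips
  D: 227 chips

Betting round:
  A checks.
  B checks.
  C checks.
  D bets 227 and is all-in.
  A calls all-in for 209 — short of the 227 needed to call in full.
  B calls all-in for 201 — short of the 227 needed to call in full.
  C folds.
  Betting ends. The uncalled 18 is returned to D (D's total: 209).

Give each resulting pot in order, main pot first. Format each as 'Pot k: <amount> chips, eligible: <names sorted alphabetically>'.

Pot 1: 603 chips, eligible: A, B, D
Pot 2: 16 chips, eligible: A, D

Derivation:
Contributions (after 18 returned to D): A=209, B=201, D=209
Folded: C
Pot levels (distinct totals of non-folded players): 201, 209
Layer 1-201: 201 each from A, B, D = 201*3 = 603 chips; eligible A, B, D
Layer 202-209: 8 each from A, D = 8*2 = 16 chips; eligible A, D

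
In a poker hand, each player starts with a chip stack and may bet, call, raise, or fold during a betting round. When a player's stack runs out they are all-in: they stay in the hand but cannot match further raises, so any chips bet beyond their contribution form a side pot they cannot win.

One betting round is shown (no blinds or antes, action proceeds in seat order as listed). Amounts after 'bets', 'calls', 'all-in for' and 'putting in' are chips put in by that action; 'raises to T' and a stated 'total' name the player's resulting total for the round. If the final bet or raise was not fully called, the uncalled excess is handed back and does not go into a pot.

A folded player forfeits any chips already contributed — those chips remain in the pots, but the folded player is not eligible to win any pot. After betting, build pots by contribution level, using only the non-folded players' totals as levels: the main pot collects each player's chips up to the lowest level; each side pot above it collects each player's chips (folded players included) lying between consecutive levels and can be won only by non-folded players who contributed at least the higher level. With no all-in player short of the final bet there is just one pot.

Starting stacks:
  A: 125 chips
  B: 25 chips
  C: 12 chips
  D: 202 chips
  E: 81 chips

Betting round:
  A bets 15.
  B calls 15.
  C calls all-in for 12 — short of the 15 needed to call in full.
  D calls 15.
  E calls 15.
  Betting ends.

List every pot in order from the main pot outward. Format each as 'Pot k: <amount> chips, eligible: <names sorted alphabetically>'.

Pot 1: 60 chips, eligible: A, B, C, D, E
Pot 2: 12 chips, eligible: A, B, D, E

Derivation:
Contributions: A=15, B=15, C=12, D=15, E=15
Pot levels (distinct totals of non-folded players): 12, 15
Layer 1-12: 12 each from A, B, C, D, E = 12*5 = 60 chips; eligible A, B, C, D, E
Layer 13-15: 3 each from A, B, D, E = 3*4 = 12 chips; eligible A, B, D, E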